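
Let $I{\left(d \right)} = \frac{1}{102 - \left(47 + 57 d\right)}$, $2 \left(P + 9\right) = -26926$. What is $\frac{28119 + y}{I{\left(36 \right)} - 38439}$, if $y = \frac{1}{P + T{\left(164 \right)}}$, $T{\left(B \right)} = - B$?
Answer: $- \frac{765711073951}{1046735959024} \approx -0.73152$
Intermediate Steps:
$P = -13472$ ($P = -9 + \frac{1}{2} \left(-26926\right) = -9 - 13463 = -13472$)
$y = - \frac{1}{13636}$ ($y = \frac{1}{-13472 - 164} = \frac{1}{-13636} = - \frac{1}{13636} \approx -7.3335 \cdot 10^{-5}$)
$I{\left(d \right)} = \frac{1}{55 - 57 d}$ ($I{\left(d \right)} = \frac{1}{102 - \left(47 + 57 d\right)} = \frac{1}{55 - 57 d}$)
$\frac{28119 + y}{I{\left(36 \right)} - 38439} = \frac{28119 - \frac{1}{13636}}{- \frac{1}{-55 + 57 \cdot 36} - 38439} = \frac{383430683}{13636 \left(- \frac{1}{-55 + 2052} - 38439\right)} = \frac{383430683}{13636 \left(- \frac{1}{1997} - 38439\right)} = \frac{383430683}{13636 \left(- \frac{76762684}{1997}\right)} = \frac{383430683}{13636} \left(- \frac{1997}{76762684}\right) = - \frac{765711073951}{1046735959024}$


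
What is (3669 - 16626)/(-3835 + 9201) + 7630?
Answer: 40929623/5366 ≈ 7627.6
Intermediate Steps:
(3669 - 16626)/(-3835 + 9201) + 7630 = -12957/5366 + 7630 = 40929623/5366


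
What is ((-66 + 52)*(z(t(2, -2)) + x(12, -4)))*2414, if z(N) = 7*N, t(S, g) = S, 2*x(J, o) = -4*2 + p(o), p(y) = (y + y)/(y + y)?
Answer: -354858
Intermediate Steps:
p(y) = 1 (p(y) = (2*y)/((2*y)) = (2*y)*(1/(2*y)) = 1)
x(J, o) = -7/2 (x(J, o) = (-4*2 + 1)/2 = (-8 + 1)/2 = (1/2)*(-7) = -7/2)
((-66 + 52)*(z(t(2, -2)) + x(12, -4)))*2414 = ((-66 + 52)*(7*2 - 7/2))*2414 = -14*(14 - 7/2)*2414 = -14*21/2*2414 = -147*2414 = -354858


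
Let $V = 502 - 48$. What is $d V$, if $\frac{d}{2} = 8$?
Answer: $7264$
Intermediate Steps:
$d = 16$ ($d = 2 \cdot 8 = 16$)
$V = 454$
$d V = 16 \cdot 454 = 7264$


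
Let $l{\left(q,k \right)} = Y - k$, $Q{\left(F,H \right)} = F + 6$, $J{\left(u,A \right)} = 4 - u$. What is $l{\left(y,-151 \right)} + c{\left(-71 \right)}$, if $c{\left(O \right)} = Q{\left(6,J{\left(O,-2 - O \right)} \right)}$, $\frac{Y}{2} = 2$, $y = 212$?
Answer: $167$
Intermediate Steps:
$Y = 4$ ($Y = 2 \cdot 2 = 4$)
$Q{\left(F,H \right)} = 6 + F$
$l{\left(q,k \right)} = 4 - k$
$c{\left(O \right)} = 12$ ($c{\left(O \right)} = 6 + 6 = 12$)
$l{\left(y,-151 \right)} + c{\left(-71 \right)} = \left(4 - -151\right) + 12 = \left(4 + 151\right) + 12 = 155 + 12 = 167$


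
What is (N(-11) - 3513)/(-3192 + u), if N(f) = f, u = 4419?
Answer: -3524/1227 ≈ -2.8720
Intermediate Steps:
(N(-11) - 3513)/(-3192 + u) = (-11 - 3513)/(-3192 + 4419) = -3524/1227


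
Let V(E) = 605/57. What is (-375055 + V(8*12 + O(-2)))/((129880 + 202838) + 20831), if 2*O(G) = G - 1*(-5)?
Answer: -21377530/20152293 ≈ -1.0608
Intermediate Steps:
O(G) = 5/2 + G/2 (O(G) = (G - 1*(-5))/2 = (G + 5)/2 = (5 + G)/2 = 5/2 + G/2)
V(E) = 605/57 (V(E) = 605*(1/57) = 605/57)
(-375055 + V(8*12 + O(-2)))/((129880 + 202838) + 20831) = (-375055 + 605/57)/((129880 + 202838) + 20831) = -21377530/(57*(332718 + 20831)) = -21377530/57/353549 = -21377530/57*1/353549 = -21377530/20152293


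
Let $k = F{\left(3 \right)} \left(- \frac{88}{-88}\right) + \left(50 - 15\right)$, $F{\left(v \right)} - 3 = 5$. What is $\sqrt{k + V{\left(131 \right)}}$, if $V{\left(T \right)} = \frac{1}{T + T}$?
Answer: $\frac{\sqrt{2951954}}{262} \approx 6.5577$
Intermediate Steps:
$F{\left(v \right)} = 8$ ($F{\left(v \right)} = 3 + 5 = 8$)
$k = 43$ ($k = 8 \left(- \frac{88}{-88}\right) + \left(50 - 15\right) = 8 \left(\left(-88\right) \left(- \frac{1}{88}\right)\right) + 35 = 8 \cdot 1 + 35 = 8 + 35 = 43$)
$V{\left(T \right)} = \frac{1}{2 T}$
$\sqrt{k + V{\left(131 \right)}} = \sqrt{43 + \frac{1}{2 \cdot 131}} = \sqrt{43 + \frac{1}{2} \cdot \frac{1}{131}} = \sqrt{43 + \frac{1}{262}} = \sqrt{\frac{11267}{262}} = \frac{\sqrt{2951954}}{262}$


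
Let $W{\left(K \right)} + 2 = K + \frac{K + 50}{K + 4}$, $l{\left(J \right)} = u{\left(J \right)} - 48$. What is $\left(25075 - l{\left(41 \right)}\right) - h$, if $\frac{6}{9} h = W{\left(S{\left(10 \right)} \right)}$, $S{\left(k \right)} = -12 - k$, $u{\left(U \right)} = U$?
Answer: $\frac{75361}{3} \approx 25120.0$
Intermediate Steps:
$l{\left(J \right)} = -48 + J$ ($l{\left(J \right)} = J - 48 = -48 + J$)
$W{\left(K \right)} = -2 + K + \frac{50 + K}{4 + K}$ ($W{\left(K \right)} = -2 + \left(K + \frac{K + 50}{K + 4}\right) = -2 + \left(K + \frac{50 + K}{4 + K}\right) = -2 + K + \frac{50 + K}{4 + K}$)
$h = - \frac{115}{3}$ ($h = \frac{3 \frac{42 + \left(-12 - 10\right)^{2} + 3 \left(-12 - 10\right)}{4 - 22}}{2} = \frac{3 \frac{42 + \left(-22\right)^{2} + 3 \left(-22\right)}{4 - 22}}{2} = \frac{3 \frac{42 + 484 - 66}{-18}}{2} = \frac{3 \left(\left(- \frac{1}{18}\right) 460\right)}{2} = \frac{3}{2} \left(- \frac{230}{9}\right) = - \frac{115}{3} \approx -38.333$)
$\left(25075 - l{\left(41 \right)}\right) - h = \left(25075 - \left(-48 + 41\right)\right) - - \frac{115}{3} = \left(25075 - -7\right) + \frac{115}{3} = \left(25075 + 7\right) + \frac{115}{3} = 25082 + \frac{115}{3} = \frac{75361}{3}$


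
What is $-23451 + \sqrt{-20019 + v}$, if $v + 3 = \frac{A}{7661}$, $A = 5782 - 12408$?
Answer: $-23451 + \frac{4 i \sqrt{73447523878}}{7661} \approx -23451.0 + 141.5 i$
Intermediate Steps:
$A = -6626$ ($A = 5782 - 12408 = -6626$)
$v = - \frac{29609}{7661}$ ($v = -3 - \frac{6626}{7661} = - \frac{29609}{7661} \approx -3.8649$)
$-23451 + \sqrt{-20019 + v} = -23451 + \sqrt{-20019 - \frac{29609}{7661}} = -23451 + \sqrt{- \frac{153395168}{7661}} = -23451 + \frac{4 i \sqrt{73447523878}}{7661}$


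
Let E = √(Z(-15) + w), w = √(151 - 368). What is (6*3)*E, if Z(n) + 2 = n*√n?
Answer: 18*√(-2 + I*√217 - 15*I*√15) ≈ 81.905 - 85.77*I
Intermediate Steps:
w = I*√217 (w = √(-217) = I*√217 ≈ 14.731*I)
Z(n) = -2 + n^(3/2) (Z(n) = -2 + n*√n = -2 + n^(3/2))
E = √(-2 + I*√217 - 15*I*√15) (E = √((-2 + (-15)^(3/2)) + I*√217) = √((-2 - 15*I*√15) + I*√217) = √(-2 + I*√217 - 15*I*√15) ≈ 4.5503 - 4.765*I)
(6*3)*E = (6*3)*√(-2 + I*√217 - 15*I*√15) = 18*√(-2 + I*√217 - 15*I*√15)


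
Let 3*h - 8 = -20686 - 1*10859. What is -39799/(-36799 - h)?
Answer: 119397/78860 ≈ 1.5140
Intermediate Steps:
h = -31537/3 (h = 8/3 + (-20686 - 1*10859)/3 = 8/3 + (-20686 - 10859)/3 = 8/3 + (⅓)*(-31545) = 8/3 - 10515 = -31537/3 ≈ -10512.)
-39799/(-36799 - h) = -39799/(-36799 - 1*(-31537/3)) = -39799/(-36799 + 31537/3) = -39799/(-78860/3) = -39799*(-3/78860) = 119397/78860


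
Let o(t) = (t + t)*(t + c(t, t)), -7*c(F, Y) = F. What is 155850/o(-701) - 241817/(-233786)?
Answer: 70041592671/57441337093 ≈ 1.2194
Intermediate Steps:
c(F, Y) = -F/7
o(t) = 12*t²/7 (o(t) = (t + t)*(t - t/7) = (2*t)*(6*t/7) = 12*t²/7)
155850/o(-701) - 241817/(-233786) = 155850/(((12/7)*(-701)²)) - 241817/(-233786) = 155850/(((12/7)*491401)) - 241817*(-1/233786) = 155850/(5896812/7) + 241817/233786 = 155850*(7/5896812) + 241817/233786 = 181825/982802 + 241817/233786 = 70041592671/57441337093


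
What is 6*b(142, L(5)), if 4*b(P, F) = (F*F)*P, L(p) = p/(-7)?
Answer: 5325/49 ≈ 108.67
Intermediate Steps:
L(p) = -p/7 (L(p) = p*(-⅐) = -p/7)
b(P, F) = P*F²/4 (b(P, F) = ((F*F)*P)/4 = (F²*P)/4 = (P*F²)/4 = P*F²/4)
6*b(142, L(5)) = 6*((¼)*142*(-⅐*5)²) = 6*((¼)*142*(-5/7)²) = 6*((¼)*142*(25/49)) = 6*(1775/98) = 5325/49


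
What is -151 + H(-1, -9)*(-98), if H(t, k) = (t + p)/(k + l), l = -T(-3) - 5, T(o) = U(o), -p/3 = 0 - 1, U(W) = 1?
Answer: -2069/15 ≈ -137.93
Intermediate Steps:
p = 3 (p = -3*(0 - 1) = -3*(-1) = 3)
T(o) = 1
l = -6 (l = -1*1 - 5 = -1 - 5 = -6)
H(t, k) = (3 + t)/(-6 + k) (H(t, k) = (t + 3)/(k - 6) = (3 + t)/(-6 + k))
-151 + H(-1, -9)*(-98) = -151 + ((3 - 1)/(-6 - 9))*(-98) = -151 + (2/(-15))*(-98) = -151 - 1/15*2*(-98) = -151 - 2/15*(-98) = -151 + 196/15 = -2069/15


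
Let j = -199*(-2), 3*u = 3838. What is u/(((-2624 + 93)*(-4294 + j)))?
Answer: 1919/14791164 ≈ 0.00012974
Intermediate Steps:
u = 3838/3 (u = (1/3)*3838 = 3838/3 ≈ 1279.3)
j = 398
u/(((-2624 + 93)*(-4294 + j))) = 3838/(3*(((-2624 + 93)*(-4294 + 398)))) = 3838/(3*((-2531*(-3896)))) = (3838/3)/9860776 = (3838/3)*(1/9860776) = 1919/14791164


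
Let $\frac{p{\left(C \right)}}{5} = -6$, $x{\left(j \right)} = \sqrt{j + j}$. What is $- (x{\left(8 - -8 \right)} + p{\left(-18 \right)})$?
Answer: $30 - 4 \sqrt{2} \approx 24.343$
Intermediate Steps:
$x{\left(j \right)} = \sqrt{2} \sqrt{j}$ ($x{\left(j \right)} = \sqrt{2 j} = \sqrt{2} \sqrt{j}$)
$p{\left(C \right)} = -30$ ($p{\left(C \right)} = 5 \left(-6\right) = -30$)
$- (x{\left(8 - -8 \right)} + p{\left(-18 \right)}) = - (\sqrt{2} \sqrt{8 - -8} - 30) = - (\sqrt{2} \sqrt{8 + 8} - 30) = - (\sqrt{2} \sqrt{16} - 30) = - (\sqrt{2} \cdot 4 - 30) = - (4 \sqrt{2} - 30) = - (-30 + 4 \sqrt{2}) = 30 - 4 \sqrt{2}$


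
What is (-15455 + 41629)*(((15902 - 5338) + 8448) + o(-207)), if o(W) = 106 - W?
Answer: 505812550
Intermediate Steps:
(-15455 + 41629)*(((15902 - 5338) + 8448) + o(-207)) = (-15455 + 41629)*(((15902 - 5338) + 8448) + (106 - 1*(-207))) = 26174*((10564 + 8448) + (106 + 207)) = 26174*(19012 + 313) = 26174*19325 = 505812550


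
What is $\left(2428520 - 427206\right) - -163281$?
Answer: $2164595$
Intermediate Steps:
$\left(2428520 - 427206\right) - -163281 = 2001314 + 163281 = 2164595$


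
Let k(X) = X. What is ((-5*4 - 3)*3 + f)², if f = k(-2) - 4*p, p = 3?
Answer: 6889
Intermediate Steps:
f = -14 (f = -2 - 4*3 = -2 - 1*12 = -2 - 12 = -14)
((-5*4 - 3)*3 + f)² = ((-5*4 - 3)*3 - 14)² = ((-20 - 3)*3 - 14)² = (-23*3 - 14)² = (-69 - 14)² = (-83)² = 6889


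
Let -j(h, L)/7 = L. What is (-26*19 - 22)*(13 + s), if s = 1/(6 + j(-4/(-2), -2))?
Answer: -33669/5 ≈ -6733.8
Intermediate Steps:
j(h, L) = -7*L
s = 1/20 (s = 1/(6 - 7*(-2)) = 1/(6 + 14) = 1/20 ≈ 0.050000)
(-26*19 - 22)*(13 + s) = (-26*19 - 22)*(13 + 1/20) = (-494 - 22)*(261/20) = -516*261/20 = -33669/5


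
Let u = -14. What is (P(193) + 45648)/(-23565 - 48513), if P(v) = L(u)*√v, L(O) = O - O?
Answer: -7608/12013 ≈ -0.63331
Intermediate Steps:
L(O) = 0
P(v) = 0 (P(v) = 0*√v = 0)
(P(193) + 45648)/(-23565 - 48513) = (0 + 45648)/(-23565 - 48513) = 45648/(-72078) = 45648*(-1/72078) = -7608/12013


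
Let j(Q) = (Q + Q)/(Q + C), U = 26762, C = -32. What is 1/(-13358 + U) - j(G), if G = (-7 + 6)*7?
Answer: -62539/174252 ≈ -0.35890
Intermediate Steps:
G = -7 (G = -1*7 = -7)
j(Q) = 2*Q/(-32 + Q) (j(Q) = (Q + Q)/(Q - 32) = (2*Q)/(-32 + Q) = 2*Q/(-32 + Q))
1/(-13358 + U) - j(G) = 1/(-13358 + 26762) - 2*(-7)/(-32 - 7) = 1/13404 - 2*(-7)/(-39) = 1/13404 - 2*(-7)*(-1)/39 = 1/13404 - 1*14/39 = 1/13404 - 14/39 = -62539/174252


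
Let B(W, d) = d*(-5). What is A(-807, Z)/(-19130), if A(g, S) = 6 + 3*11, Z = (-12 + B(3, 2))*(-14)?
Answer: -39/19130 ≈ -0.0020387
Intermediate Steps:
B(W, d) = -5*d
Z = 308 (Z = (-12 - 5*2)*(-14) = (-12 - 10)*(-14) = -22*(-14) = 308)
A(g, S) = 39 (A(g, S) = 6 + 33 = 39)
A(-807, Z)/(-19130) = 39/(-19130) = 39*(-1/19130) = -39/19130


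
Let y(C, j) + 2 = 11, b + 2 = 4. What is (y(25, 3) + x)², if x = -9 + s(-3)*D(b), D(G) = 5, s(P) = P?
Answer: 225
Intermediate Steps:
b = 2 (b = -2 + 4 = 2)
y(C, j) = 9 (y(C, j) = -2 + 11 = 9)
x = -24 (x = -9 - 3*5 = -9 - 15 = -24)
(y(25, 3) + x)² = (9 - 24)² = (-15)² = 225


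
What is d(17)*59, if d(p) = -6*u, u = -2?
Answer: 708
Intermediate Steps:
d(p) = 12 (d(p) = -6*(-2) = 12)
d(17)*59 = 12*59 = 708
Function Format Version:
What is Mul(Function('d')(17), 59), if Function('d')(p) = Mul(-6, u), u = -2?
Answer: 708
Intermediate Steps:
Function('d')(p) = 12 (Function('d')(p) = Mul(-6, -2) = 12)
Mul(Function('d')(17), 59) = Mul(12, 59) = 708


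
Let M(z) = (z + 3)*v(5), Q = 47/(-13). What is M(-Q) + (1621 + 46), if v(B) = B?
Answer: 22101/13 ≈ 1700.1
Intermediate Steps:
Q = -47/13 (Q = 47*(-1/13) = -47/13 ≈ -3.6154)
M(z) = 15 + 5*z (M(z) = (z + 3)*5 = (3 + z)*5 = 15 + 5*z)
M(-Q) + (1621 + 46) = (15 + 5*(-1*(-47/13))) + (1621 + 46) = (15 + 5*(47/13)) + 1667 = (15 + 235/13) + 1667 = 430/13 + 1667 = 22101/13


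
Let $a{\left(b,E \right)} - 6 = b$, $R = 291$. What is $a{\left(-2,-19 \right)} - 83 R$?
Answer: $-24149$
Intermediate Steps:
$a{\left(b,E \right)} = 6 + b$
$a{\left(-2,-19 \right)} - 83 R = \left(6 - 2\right) - 24153 = 4 - 24153 = -24149$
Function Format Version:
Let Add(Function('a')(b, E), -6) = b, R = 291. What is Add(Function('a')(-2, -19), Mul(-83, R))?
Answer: -24149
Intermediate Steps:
Function('a')(b, E) = Add(6, b)
Add(Function('a')(-2, -19), Mul(-83, R)) = Add(Add(6, -2), Mul(-83, 291)) = Add(4, -24153) = -24149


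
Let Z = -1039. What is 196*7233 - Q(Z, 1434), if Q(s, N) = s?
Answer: 1418707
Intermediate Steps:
196*7233 - Q(Z, 1434) = 196*7233 - 1*(-1039) = 1417668 + 1039 = 1418707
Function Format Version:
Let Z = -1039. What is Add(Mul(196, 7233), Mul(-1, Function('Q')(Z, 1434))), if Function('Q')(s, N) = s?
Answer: 1418707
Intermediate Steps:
Add(Mul(196, 7233), Mul(-1, Function('Q')(Z, 1434))) = Add(Mul(196, 7233), Mul(-1, -1039)) = Add(1417668, 1039) = 1418707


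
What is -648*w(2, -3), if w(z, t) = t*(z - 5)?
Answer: -5832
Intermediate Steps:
w(z, t) = t*(-5 + z)
-648*w(2, -3) = -(-1944)*(-5 + 2) = -(-1944)*(-3) = -648*9 = -5832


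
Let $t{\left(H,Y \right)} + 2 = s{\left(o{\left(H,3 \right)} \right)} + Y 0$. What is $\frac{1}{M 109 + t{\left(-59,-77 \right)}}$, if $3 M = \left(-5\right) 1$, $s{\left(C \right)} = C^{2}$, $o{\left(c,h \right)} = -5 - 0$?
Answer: $- \frac{3}{476} \approx -0.0063025$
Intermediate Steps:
$o{\left(c,h \right)} = -5$ ($o{\left(c,h \right)} = -5 + 0 = -5$)
$t{\left(H,Y \right)} = 23$ ($t{\left(H,Y \right)} = -2 + \left(\left(-5\right)^{2} + Y 0\right) = -2 + \left(25 + 0\right) = -2 + 25 = 23$)
$M = - \frac{5}{3}$ ($M = \frac{\left(-5\right) 1}{3} = \frac{1}{3} \left(-5\right) = - \frac{5}{3} \approx -1.6667$)
$\frac{1}{M 109 + t{\left(-59,-77 \right)}} = \frac{1}{\left(- \frac{5}{3}\right) 109 + 23} = \frac{1}{- \frac{545}{3} + 23} = \frac{1}{- \frac{476}{3}} = - \frac{3}{476}$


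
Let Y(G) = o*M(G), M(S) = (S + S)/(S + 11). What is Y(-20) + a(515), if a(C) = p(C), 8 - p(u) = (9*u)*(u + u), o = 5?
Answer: -42966178/9 ≈ -4.7740e+6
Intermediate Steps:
M(S) = 2*S/(11 + S) (M(S) = (2*S)/(11 + S) = 2*S/(11 + S))
p(u) = 8 - 18*u² (p(u) = 8 - 9*u*(u + u) = 8 - 9*u*2*u = 8 - 18*u²)
a(C) = 8 - 18*C²
Y(G) = 10*G/(11 + G) (Y(G) = 5*(2*G/(11 + G)) = 10*G/(11 + G))
Y(-20) + a(515) = 10*(-20)/(11 - 20) + (8 - 18*515²) = 10*(-20)/(-9) + (8 - 18*265225) = 10*(-20)*(-⅑) + (8 - 4774050) = 200/9 - 4774042 = -42966178/9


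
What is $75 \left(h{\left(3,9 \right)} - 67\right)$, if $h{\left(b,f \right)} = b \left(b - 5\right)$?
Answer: $-5475$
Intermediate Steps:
$h{\left(b,f \right)} = b \left(-5 + b\right)$
$75 \left(h{\left(3,9 \right)} - 67\right) = 75 \left(3 \left(-5 + 3\right) - 67\right) = 75 \left(3 \left(-2\right) - 67\right) = 75 \left(-6 - 67\right) = 75 \left(-73\right) = -5475$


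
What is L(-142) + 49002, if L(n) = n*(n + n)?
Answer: 89330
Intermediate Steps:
L(n) = 2*n² (L(n) = n*(2*n) = 2*n²)
L(-142) + 49002 = 2*(-142)² + 49002 = 2*20164 + 49002 = 40328 + 49002 = 89330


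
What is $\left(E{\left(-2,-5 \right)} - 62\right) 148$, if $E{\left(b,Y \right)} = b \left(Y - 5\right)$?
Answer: $-6216$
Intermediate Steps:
$E{\left(b,Y \right)} = b \left(-5 + Y\right)$
$\left(E{\left(-2,-5 \right)} - 62\right) 148 = \left(- 2 \left(-5 - 5\right) - 62\right) 148 = \left(\left(-2\right) \left(-10\right) - 62\right) 148 = \left(20 - 62\right) 148 = \left(-42\right) 148 = -6216$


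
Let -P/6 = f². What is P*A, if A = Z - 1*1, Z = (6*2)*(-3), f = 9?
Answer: 17982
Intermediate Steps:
Z = -36 (Z = 12*(-3) = -36)
A = -37 (A = -36 - 1*1 = -36 - 1 = -37)
P = -486 (P = -6*9² = -6*81 = -486)
P*A = -486*(-37) = 17982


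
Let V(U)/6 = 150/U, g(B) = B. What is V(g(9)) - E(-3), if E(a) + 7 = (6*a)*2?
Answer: 143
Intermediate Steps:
E(a) = -7 + 12*a (E(a) = -7 + (6*a)*2 = -7 + 12*a)
V(U) = 900/U (V(U) = 6*(150/U) = 900/U)
V(g(9)) - E(-3) = 900/9 - (-7 + 12*(-3)) = 900*(⅑) - (-7 - 36) = 100 - 1*(-43) = 100 + 43 = 143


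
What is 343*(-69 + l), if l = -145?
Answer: -73402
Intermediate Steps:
343*(-69 + l) = 343*(-69 - 145) = 343*(-214) = -73402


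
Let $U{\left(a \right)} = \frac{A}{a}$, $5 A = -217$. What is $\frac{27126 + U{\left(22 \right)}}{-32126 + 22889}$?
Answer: $- \frac{2983643}{1016070} \approx -2.9365$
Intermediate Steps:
$A = - \frac{217}{5}$ ($A = \frac{1}{5} \left(-217\right) = - \frac{217}{5} \approx -43.4$)
$U{\left(a \right)} = - \frac{217}{5 a}$
$\frac{27126 + U{\left(22 \right)}}{-32126 + 22889} = \frac{27126 - \frac{217}{5 \cdot 22}}{-32126 + 22889} = \frac{27126 - \frac{217}{110}}{-9237} = \left(27126 - \frac{217}{110}\right) \left(- \frac{1}{9237}\right) = \frac{2983643}{110} \left(- \frac{1}{9237}\right) = - \frac{2983643}{1016070}$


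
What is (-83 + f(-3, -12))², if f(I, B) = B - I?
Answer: 8464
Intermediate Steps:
(-83 + f(-3, -12))² = (-83 + (-12 - 1*(-3)))² = (-83 + (-12 + 3))² = (-83 - 9)² = (-92)² = 8464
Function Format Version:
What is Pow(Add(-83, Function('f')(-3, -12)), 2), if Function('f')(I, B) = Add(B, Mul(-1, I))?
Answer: 8464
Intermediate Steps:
Pow(Add(-83, Function('f')(-3, -12)), 2) = Pow(Add(-83, Add(-12, Mul(-1, -3))), 2) = Pow(Add(-83, Add(-12, 3)), 2) = Pow(Add(-83, -9), 2) = Pow(-92, 2) = 8464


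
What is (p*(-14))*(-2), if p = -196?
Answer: -5488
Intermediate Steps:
(p*(-14))*(-2) = -196*(-14)*(-2) = 2744*(-2) = -5488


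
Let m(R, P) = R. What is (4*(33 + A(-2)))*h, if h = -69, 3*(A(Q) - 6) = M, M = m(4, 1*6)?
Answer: -11132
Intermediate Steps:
M = 4
A(Q) = 22/3 (A(Q) = 6 + (⅓)*4 = 6 + 4/3 = 22/3)
(4*(33 + A(-2)))*h = (4*(33 + 22/3))*(-69) = (4*(121/3))*(-69) = (484/3)*(-69) = -11132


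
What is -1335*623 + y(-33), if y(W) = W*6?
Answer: -831903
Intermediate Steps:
y(W) = 6*W
-1335*623 + y(-33) = -1335*623 + 6*(-33) = -831705 - 198 = -831903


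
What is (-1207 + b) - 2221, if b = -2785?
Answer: -6213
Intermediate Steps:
(-1207 + b) - 2221 = (-1207 - 2785) - 2221 = -3992 - 2221 = -6213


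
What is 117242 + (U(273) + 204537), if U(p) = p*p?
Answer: 396308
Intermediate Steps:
U(p) = p²
117242 + (U(273) + 204537) = 117242 + (273² + 204537) = 117242 + (74529 + 204537) = 117242 + 279066 = 396308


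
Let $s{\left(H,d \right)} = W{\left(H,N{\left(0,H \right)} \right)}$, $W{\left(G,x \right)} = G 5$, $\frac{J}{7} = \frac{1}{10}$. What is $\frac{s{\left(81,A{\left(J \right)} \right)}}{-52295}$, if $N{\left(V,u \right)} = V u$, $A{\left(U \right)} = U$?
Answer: $- \frac{81}{10459} \approx -0.0077445$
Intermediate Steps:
$J = \frac{7}{10} \approx 0.7$
$W{\left(G,x \right)} = 5 G$
$s{\left(H,d \right)} = 5 H$
$\frac{s{\left(81,A{\left(J \right)} \right)}}{-52295} = \frac{5 \cdot 81}{-52295} = 405 \left(- \frac{1}{52295}\right) = - \frac{81}{10459}$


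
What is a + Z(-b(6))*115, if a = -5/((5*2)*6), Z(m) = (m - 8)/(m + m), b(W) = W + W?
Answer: 383/4 ≈ 95.750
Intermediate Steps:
b(W) = 2*W
Z(m) = (-8 + m)/(2*m) (Z(m) = (-8 + m)/((2*m)) = (-8 + m)*(1/(2*m)) = (-8 + m)/(2*m))
a = -1/12 (a = -5/(10*6) = -5/60 = -5*1/60 = -1/12 ≈ -0.083333)
a + Z(-b(6))*115 = -1/12 + ((-8 - 2*6)/(2*((-2*6))))*115 = -1/12 + ((-8 - 1*12)/(2*((-1*12))))*115 = -1/12 + ((1/2)*(-8 - 12)/(-12))*115 = -1/12 + ((1/2)*(-1/12)*(-20))*115 = -1/12 + (5/6)*115 = -1/12 + 575/6 = 383/4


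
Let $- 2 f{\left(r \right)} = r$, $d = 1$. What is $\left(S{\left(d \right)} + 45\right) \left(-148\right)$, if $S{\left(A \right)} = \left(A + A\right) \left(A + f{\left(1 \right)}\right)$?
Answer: $-6808$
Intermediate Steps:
$f{\left(r \right)} = - \frac{r}{2}$
$S{\left(A \right)} = 2 A \left(- \frac{1}{2} + A\right)$ ($S{\left(A \right)} = \left(A + A\right) \left(A - \frac{1}{2}\right) = 2 A \left(A - \frac{1}{2}\right) = 2 A \left(- \frac{1}{2} + A\right)$)
$\left(S{\left(d \right)} + 45\right) \left(-148\right) = \left(1 \left(-1 + 2 \cdot 1\right) + 45\right) \left(-148\right) = \left(1 \left(-1 + 2\right) + 45\right) \left(-148\right) = \left(1 \cdot 1 + 45\right) \left(-148\right) = \left(1 + 45\right) \left(-148\right) = 46 \left(-148\right) = -6808$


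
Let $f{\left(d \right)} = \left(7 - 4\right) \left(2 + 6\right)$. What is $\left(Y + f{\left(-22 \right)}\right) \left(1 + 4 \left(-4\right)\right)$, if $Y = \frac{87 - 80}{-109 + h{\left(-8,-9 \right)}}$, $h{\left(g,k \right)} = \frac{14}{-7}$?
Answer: $- \frac{13285}{37} \approx -359.05$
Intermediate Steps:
$h{\left(g,k \right)} = -2$ ($h{\left(g,k \right)} = 14 \left(- \frac{1}{7}\right) = -2$)
$Y = - \frac{7}{111}$ ($Y = \frac{87 - 80}{-109 - 2} = \frac{7}{-111} = 7 \left(- \frac{1}{111}\right) = - \frac{7}{111} \approx -0.063063$)
$f{\left(d \right)} = 24$ ($f{\left(d \right)} = 3 \cdot 8 = 24$)
$\left(Y + f{\left(-22 \right)}\right) \left(1 + 4 \left(-4\right)\right) = \left(- \frac{7}{111} + 24\right) \left(1 + 4 \left(-4\right)\right) = \frac{2657 \left(1 - 16\right)}{111} = \frac{2657}{111} \left(-15\right) = - \frac{13285}{37}$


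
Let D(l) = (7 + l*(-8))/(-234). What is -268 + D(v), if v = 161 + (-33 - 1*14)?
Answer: -61807/234 ≈ -264.13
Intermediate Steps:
v = 114 (v = 161 + (-33 - 14) = 161 - 47 = 114)
D(l) = -7/234 + 4*l/117 (D(l) = (7 - 8*l)*(-1/234) = -7/234 + 4*l/117)
-268 + D(v) = -268 + (-7/234 + (4/117)*114) = -268 + (-7/234 + 152/39) = -268 + 905/234 = -61807/234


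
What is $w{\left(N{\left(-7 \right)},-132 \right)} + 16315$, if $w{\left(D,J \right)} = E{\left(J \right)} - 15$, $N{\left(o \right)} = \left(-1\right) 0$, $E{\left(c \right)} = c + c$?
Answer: $16036$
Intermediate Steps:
$E{\left(c \right)} = 2 c$
$N{\left(o \right)} = 0$
$w{\left(D,J \right)} = -15 + 2 J$ ($w{\left(D,J \right)} = 2 J - 15 = -15 + 2 J$)
$w{\left(N{\left(-7 \right)},-132 \right)} + 16315 = \left(-15 + 2 \left(-132\right)\right) + 16315 = \left(-15 - 264\right) + 16315 = -279 + 16315 = 16036$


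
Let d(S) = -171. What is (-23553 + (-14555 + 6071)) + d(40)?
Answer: -32208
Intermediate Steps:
(-23553 + (-14555 + 6071)) + d(40) = (-23553 + (-14555 + 6071)) - 171 = (-23553 - 8484) - 171 = -32037 - 171 = -32208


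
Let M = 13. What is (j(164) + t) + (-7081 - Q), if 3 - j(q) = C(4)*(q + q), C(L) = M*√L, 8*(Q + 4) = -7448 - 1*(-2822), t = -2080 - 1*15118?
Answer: -128887/4 ≈ -32222.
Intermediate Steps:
t = -17198 (t = -2080 - 15118 = -17198)
Q = -2329/4 (Q = -4 + (-7448 - 1*(-2822))/8 = -4 + (-7448 + 2822)/8 = -4 + (⅛)*(-4626) = -4 - 2313/4 = -2329/4 ≈ -582.25)
C(L) = 13*√L
j(q) = 3 - 52*q (j(q) = 3 - 13*√4*(q + q) = 3 - 13*2*2*q = 3 - 26*2*q = 3 - 52*q)
(j(164) + t) + (-7081 - Q) = ((3 - 52*164) - 17198) + (-7081 - 1*(-2329/4)) = ((3 - 8528) - 17198) + (-7081 + 2329/4) = (-8525 - 17198) - 25995/4 = -25723 - 25995/4 = -128887/4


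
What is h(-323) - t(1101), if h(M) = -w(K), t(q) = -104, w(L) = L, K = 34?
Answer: 70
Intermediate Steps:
h(M) = -34 (h(M) = -1*34 = -34)
h(-323) - t(1101) = -34 - 1*(-104) = -34 + 104 = 70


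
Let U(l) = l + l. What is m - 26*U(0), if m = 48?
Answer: 48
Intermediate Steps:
U(l) = 2*l
m - 26*U(0) = 48 - 52*0 = 48 - 26*0 = 48 + 0 = 48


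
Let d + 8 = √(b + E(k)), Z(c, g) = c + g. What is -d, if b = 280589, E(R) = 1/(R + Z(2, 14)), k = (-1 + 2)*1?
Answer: 8 - √81090238/17 ≈ -521.71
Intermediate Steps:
k = 1 (k = 1*1 = 1)
E(R) = 1/(16 + R) (E(R) = 1/(R + (2 + 14)) = 1/(R + 16) = 1/(16 + R))
d = -8 + √81090238/17 (d = -8 + √(280589 + 1/(16 + 1)) = -8 + √(280589 + 1/17) = -8 + √(4770014/17) = -8 + √81090238/17 ≈ 521.71)
-d = -(-8 + √81090238/17) = 8 - √81090238/17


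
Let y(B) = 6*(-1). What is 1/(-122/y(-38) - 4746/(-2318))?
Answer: 3477/77818 ≈ 0.044681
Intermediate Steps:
y(B) = -6
1/(-122/y(-38) - 4746/(-2318)) = 1/(-122/(-6) - 4746/(-2318)) = 1/(-122*(-1/6) - 4746*(-1/2318)) = 1/(61/3 + 2373/1159) = 1/(77818/3477) = 3477/77818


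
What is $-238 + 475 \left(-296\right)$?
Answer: $-140838$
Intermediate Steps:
$-238 + 475 \left(-296\right) = -238 - 140600 = -140838$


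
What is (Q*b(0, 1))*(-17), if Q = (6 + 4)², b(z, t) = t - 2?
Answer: 1700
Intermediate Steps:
b(z, t) = -2 + t
Q = 100 (Q = 10² = 100)
(Q*b(0, 1))*(-17) = (100*(-2 + 1))*(-17) = (100*(-1))*(-17) = -100*(-17) = 1700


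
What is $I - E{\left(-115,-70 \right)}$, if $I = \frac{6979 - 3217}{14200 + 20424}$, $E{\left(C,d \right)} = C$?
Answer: $\frac{1992761}{17312} \approx 115.11$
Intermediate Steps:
$I = \frac{1881}{17312}$ ($I = \frac{3762}{34624} = 3762 \cdot \frac{1}{34624} = \frac{1881}{17312} \approx 0.10865$)
$I - E{\left(-115,-70 \right)} = \frac{1881}{17312} - -115 = \frac{1881}{17312} + 115 = \frac{1992761}{17312}$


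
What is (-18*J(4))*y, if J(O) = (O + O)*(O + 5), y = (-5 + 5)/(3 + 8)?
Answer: 0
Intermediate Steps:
y = 0 (y = 0/11 = 0*(1/11) = 0)
J(O) = 2*O*(5 + O) (J(O) = (2*O)*(5 + O) = 2*O*(5 + O))
(-18*J(4))*y = -36*4*(5 + 4)*0 = -36*4*9*0 = -18*72*0 = -1296*0 = 0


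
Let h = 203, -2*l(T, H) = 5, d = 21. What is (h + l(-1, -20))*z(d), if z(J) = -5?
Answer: -2005/2 ≈ -1002.5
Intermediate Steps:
l(T, H) = -5/2 (l(T, H) = -½*5 = -5/2)
(h + l(-1, -20))*z(d) = (203 - 5/2)*(-5) = (401/2)*(-5) = -2005/2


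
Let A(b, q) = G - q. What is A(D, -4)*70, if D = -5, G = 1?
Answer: 350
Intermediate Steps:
A(b, q) = 1 - q
A(D, -4)*70 = (1 - 1*(-4))*70 = (1 + 4)*70 = 5*70 = 350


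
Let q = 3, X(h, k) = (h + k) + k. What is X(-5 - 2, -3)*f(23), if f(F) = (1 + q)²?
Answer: -208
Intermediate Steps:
X(h, k) = h + 2*k
f(F) = 16 (f(F) = (1 + 3)² = 4² = 16)
X(-5 - 2, -3)*f(23) = ((-5 - 2) + 2*(-3))*16 = (-7 - 6)*16 = -13*16 = -208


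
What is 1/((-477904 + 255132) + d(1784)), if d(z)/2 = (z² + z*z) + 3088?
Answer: 1/12514028 ≈ 7.9910e-8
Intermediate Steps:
d(z) = 6176 + 4*z² (d(z) = 2*((z² + z*z) + 3088) = 2*((z² + z²) + 3088) = 2*(2*z² + 3088) = 2*(3088 + 2*z²) = 6176 + 4*z²)
1/((-477904 + 255132) + d(1784)) = 1/((-477904 + 255132) + (6176 + 4*1784²)) = 1/(-222772 + (6176 + 4*3182656)) = 1/(-222772 + (6176 + 12730624)) = 1/(-222772 + 12736800) = 1/12514028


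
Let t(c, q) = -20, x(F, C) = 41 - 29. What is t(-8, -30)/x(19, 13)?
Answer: -5/3 ≈ -1.6667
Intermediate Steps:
x(F, C) = 12
t(-8, -30)/x(19, 13) = -20/12 = -20*1/12 = -5/3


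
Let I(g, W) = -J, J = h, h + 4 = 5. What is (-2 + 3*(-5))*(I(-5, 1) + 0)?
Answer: 17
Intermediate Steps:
h = 1 (h = -4 + 5 = 1)
J = 1
I(g, W) = -1 (I(g, W) = -1*1 = -1)
(-2 + 3*(-5))*(I(-5, 1) + 0) = (-2 + 3*(-5))*(-1 + 0) = (-2 - 15)*(-1) = -17*(-1) = 17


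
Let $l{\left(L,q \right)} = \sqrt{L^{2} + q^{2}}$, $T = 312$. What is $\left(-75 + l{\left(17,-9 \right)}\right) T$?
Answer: $-23400 + 312 \sqrt{370} \approx -17399.0$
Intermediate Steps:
$\left(-75 + l{\left(17,-9 \right)}\right) T = \left(-75 + \sqrt{17^{2} + \left(-9\right)^{2}}\right) 312 = \left(-75 + \sqrt{289 + 81}\right) 312 = \left(-75 + \sqrt{370}\right) 312 = -23400 + 312 \sqrt{370}$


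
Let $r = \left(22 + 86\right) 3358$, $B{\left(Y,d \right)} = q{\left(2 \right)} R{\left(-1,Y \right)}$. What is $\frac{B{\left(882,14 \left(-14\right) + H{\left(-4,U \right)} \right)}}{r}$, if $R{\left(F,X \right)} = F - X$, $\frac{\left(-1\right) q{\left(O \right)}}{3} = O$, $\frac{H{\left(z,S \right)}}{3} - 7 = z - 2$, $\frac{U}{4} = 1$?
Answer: $\frac{883}{60444} \approx 0.014609$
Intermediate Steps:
$U = 4$ ($U = 4 \cdot 1 = 4$)
$H{\left(z,S \right)} = 15 + 3 z$ ($H{\left(z,S \right)} = 21 + 3 \left(z - 2\right) = 21 + 3 \left(-2 + z\right) = 21 + \left(-6 + 3 z\right) = 15 + 3 z$)
$q{\left(O \right)} = - 3 O$
$B{\left(Y,d \right)} = 6 + 6 Y$ ($B{\left(Y,d \right)} = \left(-3\right) 2 \left(-1 - Y\right) = - 6 \left(-1 - Y\right) = 6 + 6 Y$)
$r = 362664$ ($r = 108 \cdot 3358 = 362664$)
$\frac{B{\left(882,14 \left(-14\right) + H{\left(-4,U \right)} \right)}}{r} = \frac{6 + 6 \cdot 882}{362664} = \left(6 + 5292\right) \frac{1}{362664} = 5298 \cdot \frac{1}{362664} = \frac{883}{60444}$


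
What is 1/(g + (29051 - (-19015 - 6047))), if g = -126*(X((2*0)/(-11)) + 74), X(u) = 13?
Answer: 1/43151 ≈ 2.3174e-5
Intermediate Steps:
g = -10962 (g = -126*(13 + 74) = -126*87 = -10962)
1/(g + (29051 - (-19015 - 6047))) = 1/(-10962 + (29051 - (-19015 - 6047))) = 1/(-10962 + (29051 - 1*(-25062))) = 1/(-10962 + (29051 + 25062)) = 1/(-10962 + 54113) = 1/43151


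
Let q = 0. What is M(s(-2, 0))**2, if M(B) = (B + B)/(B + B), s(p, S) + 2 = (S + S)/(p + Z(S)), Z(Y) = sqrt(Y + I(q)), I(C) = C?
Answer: 1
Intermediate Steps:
Z(Y) = sqrt(Y) (Z(Y) = sqrt(Y + 0) = sqrt(Y))
s(p, S) = -2 + 2*S/(p + sqrt(S)) (s(p, S) = -2 + (S + S)/(p + sqrt(S)) = -2 + (2*S)/(p + sqrt(S)) = -2 + 2*S/(p + sqrt(S)))
M(B) = 1 (M(B) = (2*B)/((2*B)) = (2*B)*(1/(2*B)) = 1)
M(s(-2, 0))**2 = 1**2 = 1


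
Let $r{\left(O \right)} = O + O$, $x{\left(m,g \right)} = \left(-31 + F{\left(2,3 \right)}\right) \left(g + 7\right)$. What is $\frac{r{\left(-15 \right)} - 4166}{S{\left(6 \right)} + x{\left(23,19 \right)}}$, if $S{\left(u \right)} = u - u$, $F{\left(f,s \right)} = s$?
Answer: $\frac{1049}{182} \approx 5.7637$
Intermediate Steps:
$S{\left(u \right)} = 0$
$x{\left(m,g \right)} = -196 - 28 g$ ($x{\left(m,g \right)} = \left(-31 + 3\right) \left(g + 7\right) = - 28 \left(7 + g\right) = -196 - 28 g$)
$r{\left(O \right)} = 2 O$
$\frac{r{\left(-15 \right)} - 4166}{S{\left(6 \right)} + x{\left(23,19 \right)}} = \frac{2 \left(-15\right) - 4166}{0 - 728} = \frac{-30 - 4166}{0 - 728} = - \frac{4196}{0 - 728} = - \frac{4196}{-728} = \left(-4196\right) \left(- \frac{1}{728}\right) = \frac{1049}{182}$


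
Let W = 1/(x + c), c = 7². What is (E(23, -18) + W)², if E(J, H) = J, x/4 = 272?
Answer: 683927104/1292769 ≈ 529.04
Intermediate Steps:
x = 1088 (x = 4*272 = 1088)
c = 49
W = 1/1137 (W = 1/(1088 + 49) = 1/1137 ≈ 0.00087951)
(E(23, -18) + W)² = (23 + 1/1137)² = (26152/1137)² = 683927104/1292769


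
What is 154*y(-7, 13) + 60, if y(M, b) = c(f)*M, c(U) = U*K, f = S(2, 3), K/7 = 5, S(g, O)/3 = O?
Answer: -339510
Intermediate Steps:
S(g, O) = 3*O
K = 35 (K = 7*5 = 35)
f = 9 (f = 3*3 = 9)
c(U) = 35*U (c(U) = U*35 = 35*U)
y(M, b) = 315*M (y(M, b) = (35*9)*M = 315*M)
154*y(-7, 13) + 60 = 154*(315*(-7)) + 60 = 154*(-2205) + 60 = -339570 + 60 = -339510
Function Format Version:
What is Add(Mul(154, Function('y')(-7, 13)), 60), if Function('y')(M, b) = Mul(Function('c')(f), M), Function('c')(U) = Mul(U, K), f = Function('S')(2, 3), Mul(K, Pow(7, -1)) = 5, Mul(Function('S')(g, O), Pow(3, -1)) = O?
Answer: -339510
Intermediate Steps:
Function('S')(g, O) = Mul(3, O)
K = 35 (K = Mul(7, 5) = 35)
f = 9 (f = Mul(3, 3) = 9)
Function('c')(U) = Mul(35, U) (Function('c')(U) = Mul(U, 35) = Mul(35, U))
Function('y')(M, b) = Mul(315, M) (Function('y')(M, b) = Mul(Mul(35, 9), M) = Mul(315, M))
Add(Mul(154, Function('y')(-7, 13)), 60) = Add(Mul(154, Mul(315, -7)), 60) = Add(Mul(154, -2205), 60) = Add(-339570, 60) = -339510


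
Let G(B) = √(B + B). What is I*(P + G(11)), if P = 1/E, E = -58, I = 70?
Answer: -35/29 + 70*√22 ≈ 327.12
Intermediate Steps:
G(B) = √2*√B (G(B) = √(2*B) = √2*√B)
P = -1/58 (P = 1/(-58) = -1/58 ≈ -0.017241)
I*(P + G(11)) = 70*(-1/58 + √2*√11) = 70*(-1/58 + √22) = -35/29 + 70*√22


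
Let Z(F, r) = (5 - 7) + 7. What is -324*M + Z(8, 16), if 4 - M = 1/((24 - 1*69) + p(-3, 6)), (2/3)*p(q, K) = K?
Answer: -1300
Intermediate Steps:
Z(F, r) = 5 (Z(F, r) = -2 + 7 = 5)
p(q, K) = 3*K/2
M = 145/36 (M = 4 - 1/((24 - 1*69) + (3/2)*6) = 4 - 1/((24 - 69) + 9) = 4 - 1/(-45 + 9) = 4 - 1/(-36) = 4 - 1*(-1/36) = 4 + 1/36 = 145/36 ≈ 4.0278)
-324*M + Z(8, 16) = -324*145/36 + 5 = -1305 + 5 = -1300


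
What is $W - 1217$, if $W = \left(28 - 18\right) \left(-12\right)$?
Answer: $-1337$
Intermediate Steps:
$W = -120$ ($W = \left(28 - 18\right) \left(-12\right) = 10 \left(-12\right) = -120$)
$W - 1217 = -120 - 1217 = -1337$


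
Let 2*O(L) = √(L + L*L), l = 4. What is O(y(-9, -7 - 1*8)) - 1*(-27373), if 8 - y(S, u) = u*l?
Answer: 27373 + √1173 ≈ 27407.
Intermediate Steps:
y(S, u) = 8 - 4*u (y(S, u) = 8 - u*4 = 8 - 4*u)
O(L) = √(L + L²)/2 (O(L) = √(L + L*L)/2 = √(L + L²)/2)
O(y(-9, -7 - 1*8)) - 1*(-27373) = √((8 - 4*(-7 - 1*8))*(1 + (8 - 4*(-7 - 1*8))))/2 - 1*(-27373) = √((8 - 4*(-7 - 8))*(1 + (8 - 4*(-7 - 8))))/2 + 27373 = √((8 - 4*(-15))*(1 + (8 - 4*(-15))))/2 + 27373 = √((8 + 60)*(1 + (8 + 60)))/2 + 27373 = √(68*(1 + 68))/2 + 27373 = √(68*69)/2 + 27373 = √4692/2 + 27373 = (2*√1173)/2 + 27373 = √1173 + 27373 = 27373 + √1173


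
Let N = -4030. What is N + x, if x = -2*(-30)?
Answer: -3970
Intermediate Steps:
x = 60
N + x = -4030 + 60 = -3970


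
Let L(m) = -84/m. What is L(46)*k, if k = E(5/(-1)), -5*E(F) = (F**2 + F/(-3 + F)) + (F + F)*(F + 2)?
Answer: 1869/92 ≈ 20.315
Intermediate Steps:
E(F) = -F**2/5 - 2*F*(2 + F)/5 - F/(5*(-3 + F)) (E(F) = -((F**2 + F/(-3 + F)) + (F + F)*(F + 2))/5 = -((F**2 + F/(-3 + F)) + (2*F)*(2 + F))/5 = -((F**2 + F/(-3 + F)) + 2*F*(2 + F))/5 = -(F**2 + F/(-3 + F) + 2*F*(2 + F))/5 = -F**2/5 - 2*F*(2 + F)/5 - F/(5*(-3 + F)))
k = -89/8 (k = (5/(-1))*(11 - 3*(5/(-1))**2 + 5*(5/(-1)))/(5*(-3 + 5/(-1))) = (5*(-1))*(11 - 3*(5*(-1))**2 + 5*(5*(-1)))/(5*(-3 + 5*(-1))) = (1/5)*(-5)*(11 - 3*(-5)**2 + 5*(-5))/(-3 - 5) = (1/5)*(-5)*(11 - 3*25 - 25)/(-8) = (1/5)*(-5)*(-1/8)*(11 - 75 - 25) = (1/5)*(-5)*(-1/8)*(-89) = -89/8 ≈ -11.125)
L(46)*k = -84/46*(-89/8) = -84*1/46*(-89/8) = -42/23*(-89/8) = 1869/92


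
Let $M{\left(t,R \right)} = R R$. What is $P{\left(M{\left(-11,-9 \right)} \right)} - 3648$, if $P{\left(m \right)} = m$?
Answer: $-3567$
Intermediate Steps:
$M{\left(t,R \right)} = R^{2}$
$P{\left(M{\left(-11,-9 \right)} \right)} - 3648 = \left(-9\right)^{2} - 3648 = 81 - 3648 = -3567$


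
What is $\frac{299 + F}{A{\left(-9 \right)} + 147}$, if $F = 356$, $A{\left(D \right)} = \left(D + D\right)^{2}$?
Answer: $\frac{655}{471} \approx 1.3907$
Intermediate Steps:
$A{\left(D \right)} = 4 D^{2}$ ($A{\left(D \right)} = \left(2 D\right)^{2} = 4 D^{2}$)
$\frac{299 + F}{A{\left(-9 \right)} + 147} = \frac{299 + 356}{4 \left(-9\right)^{2} + 147} = \frac{655}{4 \cdot 81 + 147} = \frac{655}{324 + 147} = \frac{655}{471}$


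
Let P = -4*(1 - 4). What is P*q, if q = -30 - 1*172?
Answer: -2424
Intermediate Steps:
q = -202 (q = -30 - 172 = -202)
P = 12 (P = -4*(-3) = 12)
P*q = 12*(-202) = -2424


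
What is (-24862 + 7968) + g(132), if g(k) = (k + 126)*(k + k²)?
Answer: 4512554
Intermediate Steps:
g(k) = (126 + k)*(k + k²)
(-24862 + 7968) + g(132) = (-24862 + 7968) + 132*(126 + 132² + 127*132) = -16894 + 132*(126 + 17424 + 16764) = -16894 + 132*34314 = -16894 + 4529448 = 4512554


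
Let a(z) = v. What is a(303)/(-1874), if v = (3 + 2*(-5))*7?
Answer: 49/1874 ≈ 0.026147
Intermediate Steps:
v = -49 (v = (3 - 10)*7 = -7*7 = -49)
a(z) = -49
a(303)/(-1874) = -49/(-1874) = -49*(-1/1874) = 49/1874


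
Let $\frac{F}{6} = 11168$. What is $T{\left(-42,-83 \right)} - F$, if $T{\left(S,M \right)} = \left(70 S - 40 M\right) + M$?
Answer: $-66711$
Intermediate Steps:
$T{\left(S,M \right)} = - 39 M + 70 S$ ($T{\left(S,M \right)} = \left(- 40 M + 70 S\right) + M = - 39 M + 70 S$)
$F = 67008$ ($F = 6 \cdot 11168 = 67008$)
$T{\left(-42,-83 \right)} - F = \left(\left(-39\right) \left(-83\right) + 70 \left(-42\right)\right) - 67008 = \left(3237 - 2940\right) - 67008 = 297 - 67008 = -66711$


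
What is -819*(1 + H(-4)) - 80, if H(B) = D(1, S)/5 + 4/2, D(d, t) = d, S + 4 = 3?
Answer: -13504/5 ≈ -2700.8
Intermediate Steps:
S = -1 (S = -4 + 3 = -1)
H(B) = 11/5 (H(B) = 1/5 + 4/2 = 1*(⅕) + 4*(½) = ⅕ + 2 = 11/5)
-819*(1 + H(-4)) - 80 = -819*(1 + 11/5) - 80 = -819*16/5 - 80 = -117*112/5 - 80 = -13104/5 - 80 = -13504/5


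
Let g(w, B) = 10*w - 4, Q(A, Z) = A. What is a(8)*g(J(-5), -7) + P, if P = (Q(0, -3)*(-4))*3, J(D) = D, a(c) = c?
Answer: -432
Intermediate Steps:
g(w, B) = -4 + 10*w
P = 0 (P = (0*(-4))*3 = 0*3 = 0)
a(8)*g(J(-5), -7) + P = 8*(-4 + 10*(-5)) + 0 = 8*(-4 - 50) + 0 = 8*(-54) + 0 = -432 + 0 = -432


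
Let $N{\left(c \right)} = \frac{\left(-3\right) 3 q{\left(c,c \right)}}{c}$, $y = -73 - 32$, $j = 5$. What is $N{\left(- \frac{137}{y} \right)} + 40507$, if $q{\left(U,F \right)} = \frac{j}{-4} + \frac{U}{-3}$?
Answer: $\frac{22204205}{548} \approx 40519.0$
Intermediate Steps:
$q{\left(U,F \right)} = - \frac{5}{4} - \frac{U}{3}$ ($q{\left(U,F \right)} = \frac{5}{-4} + \frac{U}{-3} = 5 \left(- \frac{1}{4}\right) + U \left(- \frac{1}{3}\right) = - \frac{5}{4} - \frac{U}{3}$)
$y = -105$ ($y = -73 - 32 = -105$)
$N{\left(c \right)} = \frac{\frac{45}{4} + 3 c}{c}$ ($N{\left(c \right)} = \frac{\left(-3\right) 3 \left(- \frac{5}{4} - \frac{c}{3}\right)}{c} = \frac{\left(-9\right) \left(- \frac{5}{4} - \frac{c}{3}\right)}{c} = \frac{\frac{45}{4} + 3 c}{c}$)
$N{\left(- \frac{137}{y} \right)} + 40507 = \left(3 + \frac{45}{4 \left(- \frac{137}{-105}\right)}\right) + 40507 = \left(3 + \frac{45}{4 \left(\left(-137\right) \left(- \frac{1}{105}\right)\right)}\right) + 40507 = \left(3 + \frac{45}{4 \cdot \frac{137}{105}}\right) + 40507 = \left(3 + \frac{45}{4} \cdot \frac{105}{137}\right) + 40507 = \left(3 + \frac{4725}{548}\right) + 40507 = \frac{6369}{548} + 40507 = \frac{22204205}{548}$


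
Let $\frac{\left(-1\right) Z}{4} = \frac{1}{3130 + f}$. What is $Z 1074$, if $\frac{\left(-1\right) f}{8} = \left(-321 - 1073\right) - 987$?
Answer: $- \frac{2148}{11089} \approx -0.19371$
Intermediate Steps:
$f = 19048$ ($f = - 8 \left(\left(-321 - 1073\right) - 987\right) = - 8 \left(-1394 - 987\right) = \left(-8\right) \left(-2381\right) = 19048$)
$Z = - \frac{2}{11089}$ ($Z = - \frac{4}{3130 + 19048} = - \frac{4}{22178} = \left(-4\right) \frac{1}{22178} = - \frac{2}{11089} \approx -0.00018036$)
$Z 1074 = \left(- \frac{2}{11089}\right) 1074 = - \frac{2148}{11089}$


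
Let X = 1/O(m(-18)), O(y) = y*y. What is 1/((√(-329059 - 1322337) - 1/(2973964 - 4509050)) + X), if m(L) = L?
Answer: 190915898016060/102128435560764233518129 - 123687396069961248*I*√412849/102128435560764233518129 ≈ 1.8694e-9 - 0.00077817*I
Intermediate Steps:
O(y) = y²
X = 1/324 (X = 1/((-18)²) = 1/324 ≈ 0.0030864)
1/((√(-329059 - 1322337) - 1/(2973964 - 4509050)) + X) = 1/((√(-329059 - 1322337) - 1/(2973964 - 4509050)) + 1/324) = 1/((√(-1651396) - 1/(-1535086)) + 1/324) = 1/((2*I*√412849 - 1*(-1/1535086)) + 1/324) = 1/((2*I*√412849 + 1/1535086) + 1/324) = 1/((1/1535086 + 2*I*√412849) + 1/324) = 1/(767705/248683932 + 2*I*√412849)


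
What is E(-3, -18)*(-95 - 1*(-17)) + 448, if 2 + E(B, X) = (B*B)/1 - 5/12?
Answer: -131/2 ≈ -65.500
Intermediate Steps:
E(B, X) = -29/12 + B² (E(B, X) = -2 + ((B*B)/1 - 5/12) = -2 + (B²*1 - 5*1/12) = -2 + (B² - 5/12) = -2 + (-5/12 + B²) = -29/12 + B²)
E(-3, -18)*(-95 - 1*(-17)) + 448 = (-29/12 + (-3)²)*(-95 - 1*(-17)) + 448 = (-29/12 + 9)*(-95 + 17) + 448 = (79/12)*(-78) + 448 = -1027/2 + 448 = -131/2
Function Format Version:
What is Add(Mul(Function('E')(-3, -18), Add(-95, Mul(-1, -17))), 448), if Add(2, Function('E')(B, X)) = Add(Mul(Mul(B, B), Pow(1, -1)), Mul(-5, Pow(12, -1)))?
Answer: Rational(-131, 2) ≈ -65.500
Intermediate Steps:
Function('E')(B, X) = Add(Rational(-29, 12), Pow(B, 2)) (Function('E')(B, X) = Add(-2, Add(Mul(Mul(B, B), Pow(1, -1)), Mul(-5, Pow(12, -1)))) = Add(-2, Add(Mul(Pow(B, 2), 1), Mul(-5, Rational(1, 12)))) = Add(-2, Add(Pow(B, 2), Rational(-5, 12))) = Add(-2, Add(Rational(-5, 12), Pow(B, 2))) = Add(Rational(-29, 12), Pow(B, 2)))
Add(Mul(Function('E')(-3, -18), Add(-95, Mul(-1, -17))), 448) = Add(Mul(Add(Rational(-29, 12), Pow(-3, 2)), Add(-95, Mul(-1, -17))), 448) = Add(Mul(Add(Rational(-29, 12), 9), Add(-95, 17)), 448) = Add(Mul(Rational(79, 12), -78), 448) = Add(Rational(-1027, 2), 448) = Rational(-131, 2)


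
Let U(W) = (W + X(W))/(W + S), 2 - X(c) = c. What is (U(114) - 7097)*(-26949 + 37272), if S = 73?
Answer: -13700035251/187 ≈ -7.3262e+7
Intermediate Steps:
X(c) = 2 - c
U(W) = 2/(73 + W) (U(W) = (W + (2 - W))/(W + 73) = 2/(73 + W))
(U(114) - 7097)*(-26949 + 37272) = (2/(73 + 114) - 7097)*(-26949 + 37272) = (2/187 - 7097)*10323 = -1327137/187*10323 = -13700035251/187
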